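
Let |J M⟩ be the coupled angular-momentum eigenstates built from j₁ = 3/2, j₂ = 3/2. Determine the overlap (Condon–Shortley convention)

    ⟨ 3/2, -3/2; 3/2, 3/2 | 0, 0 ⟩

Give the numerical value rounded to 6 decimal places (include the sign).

−√(1/4) = -0.500000

j₁+j₂−J=3  J+j₁−j₂=0  J−j₁+j₂=0  j₁+j₂+J+1=4
(j₁±m₁, j₂±m₂, J±M) = (0,3,3,0,0,0)
P² = 9
sum k=3..3:
  [3] −1/6 = -1/6
S = -1/6
C² = P²·S² = 1/4 ; C = -0.500000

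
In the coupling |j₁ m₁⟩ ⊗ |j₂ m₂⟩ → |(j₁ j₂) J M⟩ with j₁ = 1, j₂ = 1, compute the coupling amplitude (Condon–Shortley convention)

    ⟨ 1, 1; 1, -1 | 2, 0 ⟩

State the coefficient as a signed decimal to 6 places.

+√(1/6) ≈ +0.408248

triangle: 0!×2!×2!/5! = 4/120
(j±m)!: 2!×0!×0!×2!×2!×2! = 16
prefactor² = (2J+1)×Δ×N² = 8/3
  k=0: +1/(0!×0!×0!×0!×2!×2!) = 1/4
Σ = 1/4  ⇒  CG² = 8/3×1/4² = 1/6
CG = +√(1/6) = +0.408248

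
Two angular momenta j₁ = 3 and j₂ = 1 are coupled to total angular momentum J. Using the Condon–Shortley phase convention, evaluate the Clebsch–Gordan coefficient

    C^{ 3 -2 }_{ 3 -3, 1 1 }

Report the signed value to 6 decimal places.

√[7·1!5!1!/8! · 0!6!2!0!1!5!] = √(3600)
  +(−1)^1/∏(1,0,5,1,0,0)! = -1/120  (running -1/120)
⟨..|..⟩ = √(3600)·(-1/120) = -0.500000

-0.500000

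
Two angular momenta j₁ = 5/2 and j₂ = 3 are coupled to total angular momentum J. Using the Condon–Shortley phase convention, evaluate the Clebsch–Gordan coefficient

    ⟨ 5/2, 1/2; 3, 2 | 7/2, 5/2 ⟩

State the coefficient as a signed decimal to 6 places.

j₁+j₂−J=2  J+j₁−j₂=3  J−j₁+j₂=4  j₁+j₂+J+1=10
(j₁±m₁, j₂±m₂, J±M) = (3,2,5,1,6,1)
P² = 4608/7
sum k=1..2:
  [1] −1/48 = -1/48
  [2] +1/72 = 1/72
S = -1/144
C² = P²·S² = 2/63 ; C = -0.178174

-0.178174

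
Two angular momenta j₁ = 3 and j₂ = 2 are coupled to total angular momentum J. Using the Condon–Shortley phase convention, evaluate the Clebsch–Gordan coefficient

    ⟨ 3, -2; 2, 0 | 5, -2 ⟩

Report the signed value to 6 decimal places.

j₁+j₂−J=0  J+j₁−j₂=6  J−j₁+j₂=4  j₁+j₂+J+1=11
(j₁±m₁, j₂±m₂, J±M) = (1,5,2,2,3,7)
P² = 69120
sum k=0..0:
  [0] +1/480 = 1/480
S = 1/480
C² = P²·S² = 3/10 ; C = +0.547723

+0.547723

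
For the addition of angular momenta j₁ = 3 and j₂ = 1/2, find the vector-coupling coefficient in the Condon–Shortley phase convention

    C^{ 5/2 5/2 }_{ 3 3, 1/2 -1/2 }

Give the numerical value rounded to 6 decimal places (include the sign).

+√(6/7) ≈ +0.925820

j₁+j₂−J=1  J+j₁−j₂=5  J−j₁+j₂=0  j₁+j₂+J+1=7
(j₁±m₁, j₂±m₂, J±M) = (6,0,0,1,5,0)
P² = 86400/7
sum k=0..0:
  [0] +1/120 = 1/120
S = 1/120
C² = P²·S² = 6/7 ; C = +0.925820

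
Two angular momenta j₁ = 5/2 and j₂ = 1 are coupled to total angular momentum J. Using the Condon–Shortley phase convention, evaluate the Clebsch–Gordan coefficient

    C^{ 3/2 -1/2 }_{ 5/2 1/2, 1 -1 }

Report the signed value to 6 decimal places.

+√(1/5) ≈ +0.447214

triangle: 2!·3!·0!/6! = 12/720
(j±m)!: 3!·2!·0!·2!·1!·2! = 48
prefactor² = (2J+1)·Δ·N² = 16/5
  k=0: +1/(0!·2!·2!·0!·1!·0!) = 1/4
Σ = 1/4  ⇒  CG² = 16/5·1/4² = 1/5
CG = +√(1/5) = +0.447214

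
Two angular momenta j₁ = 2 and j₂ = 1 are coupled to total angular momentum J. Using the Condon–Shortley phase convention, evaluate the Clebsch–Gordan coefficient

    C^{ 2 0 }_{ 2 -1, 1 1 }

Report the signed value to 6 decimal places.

−√(1/2) ≈ -0.707107

triangle: 1!×3!×1!/6! = 6/720
(j±m)!: 1!×3!×2!×0!×2!×2! = 48
prefactor² = (2J+1)×Δ×N² = 2
  k=1: −1/(1!×0!×2!×1!×1!×0!) = -1/2
Σ = -1/2  ⇒  CG² = 2×(-1/2)² = 1/2
CG = −√(1/2) = -0.707107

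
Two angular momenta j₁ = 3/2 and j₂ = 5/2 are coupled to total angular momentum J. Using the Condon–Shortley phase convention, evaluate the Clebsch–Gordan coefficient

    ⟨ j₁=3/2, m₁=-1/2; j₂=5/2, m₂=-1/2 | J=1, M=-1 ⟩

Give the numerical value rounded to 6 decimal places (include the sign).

+0.387298

j₁+j₂−J=3  J+j₁−j₂=0  J−j₁+j₂=2  j₁+j₂+J+1=6
(j₁±m₁, j₂±m₂, J±M) = (1,2,2,3,0,2)
P² = 12/5
sum k=2..2:
  [2] +1/4 = 1/4
S = 1/4
C² = P²·S² = 3/20 ; C = +0.387298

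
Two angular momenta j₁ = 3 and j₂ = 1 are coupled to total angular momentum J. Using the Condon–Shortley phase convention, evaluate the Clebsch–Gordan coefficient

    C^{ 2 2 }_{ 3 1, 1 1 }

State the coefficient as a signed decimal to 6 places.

+√(1/21) ≈ +0.218218

j₁+j₂−J=2  J+j₁−j₂=4  J−j₁+j₂=0  j₁+j₂+J+1=7
(j₁±m₁, j₂±m₂, J±M) = (4,2,2,0,4,0)
P² = 768/7
sum k=2..2:
  [2] +1/48 = 1/48
S = 1/48
C² = P²·S² = 1/21 ; C = +0.218218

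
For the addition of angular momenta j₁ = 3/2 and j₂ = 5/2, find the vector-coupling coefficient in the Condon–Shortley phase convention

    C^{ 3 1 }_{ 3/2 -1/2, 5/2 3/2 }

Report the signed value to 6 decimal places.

√[7·1!2!4!/8! · 1!2!4!1!4!2!] = √(96/5)
  +(−1)^0/∏(0,1,2,4,0,0)! = 1/48  (running 1/48)
  +(−1)^1/∏(1,0,1,3,1,1)! = -1/6  (running -7/48)
⟨..|..⟩ = √(96/5)·(-7/48) = -0.639010

−√(49/120) = -0.639010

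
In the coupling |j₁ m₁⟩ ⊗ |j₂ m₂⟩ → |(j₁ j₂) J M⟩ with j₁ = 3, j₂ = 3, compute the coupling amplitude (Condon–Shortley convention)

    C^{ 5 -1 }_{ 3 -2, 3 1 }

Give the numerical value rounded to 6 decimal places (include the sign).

-0.566947  (= −√(9/28))

√[11·1!5!5!/12! · 1!5!4!2!4!6!] = √(230400/7)
  +(−1)^0/∏(0,1,5,4,0,1)! = 1/2880  (running 1/2880)
  +(−1)^1/∏(1,0,4,3,1,2)! = -1/288  (running -1/320)
⟨..|..⟩ = √(230400/7)·(-1/320) = -0.566947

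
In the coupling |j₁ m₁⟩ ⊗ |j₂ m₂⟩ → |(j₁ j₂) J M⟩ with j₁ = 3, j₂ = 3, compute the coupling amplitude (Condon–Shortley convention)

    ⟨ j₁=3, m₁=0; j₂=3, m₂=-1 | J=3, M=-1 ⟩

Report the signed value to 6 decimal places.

triangle: 3!*3!*3!/10! = 216/3628800
(j±m)!: 3!*3!*2!*4!*2!*4! = 82944
prefactor² = (2J+1)*Δ*N² = 864/25
  k=0: +1/(0!*3!*3!*2!*0!*1!) = 1/72
  k=1: −1/(1!*2!*2!*1!*1!*2!) = -1/8
  k=2: +1/(2!*1!*1!*0!*2!*3!) = 1/24
Σ = -5/72  ⇒  CG² = 864/25*(-5/72)² = 1/6
CG = −√(1/6) = -0.408248

-0.408248  (= −√(1/6))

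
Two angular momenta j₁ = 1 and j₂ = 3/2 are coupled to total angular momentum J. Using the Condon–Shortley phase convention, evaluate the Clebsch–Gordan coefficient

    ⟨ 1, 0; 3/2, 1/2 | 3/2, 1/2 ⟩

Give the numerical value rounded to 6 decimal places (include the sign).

−√(1/15) = -0.258199

triangle: 1!·1!·2!/5! = 2/120
(j±m)!: 1!·1!·2!·1!·2!·1! = 4
prefactor² = (2J+1)·Δ·N² = 4/15
  k=0: +1/(0!·1!·1!·2!·0!·0!) = 1/2
  k=1: −1/(1!·0!·0!·1!·1!·1!) = -1
Σ = -1/2  ⇒  CG² = 4/15·(-1/2)² = 1/15
CG = −√(1/15) = -0.258199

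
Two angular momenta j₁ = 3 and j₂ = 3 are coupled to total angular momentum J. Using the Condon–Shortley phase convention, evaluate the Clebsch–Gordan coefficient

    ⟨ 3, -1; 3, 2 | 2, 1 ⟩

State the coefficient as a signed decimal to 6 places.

√[5·4!2!2!/9! · 2!4!5!1!3!1!] = √(320/7)
  +(−1)^3/∏(3,1,1,2,1,0)! = -1/12  (running -1/12)
  +(−1)^4/∏(4,0,0,1,2,1)! = 1/48  (running -1/16)
⟨..|..⟩ = √(320/7)·(-1/16) = -0.422577

-0.422577  (= −√(5/28))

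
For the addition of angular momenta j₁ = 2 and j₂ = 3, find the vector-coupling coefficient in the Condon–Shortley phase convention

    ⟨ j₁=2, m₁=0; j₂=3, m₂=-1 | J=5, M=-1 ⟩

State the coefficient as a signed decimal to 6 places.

j₁+j₂−J=0  J+j₁−j₂=4  J−j₁+j₂=6  j₁+j₂+J+1=11
(j₁±m₁, j₂±m₂, J±M) = (2,2,2,4,4,6)
P² = 110592/7
sum k=0..0:
  [0] +1/192 = 1/192
S = 1/192
C² = P²·S² = 3/7 ; C = +0.654654

+0.654654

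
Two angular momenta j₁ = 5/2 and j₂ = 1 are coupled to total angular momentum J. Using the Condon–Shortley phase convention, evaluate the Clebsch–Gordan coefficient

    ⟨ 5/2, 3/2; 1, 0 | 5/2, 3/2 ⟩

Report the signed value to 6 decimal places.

+√(9/35) = +0.507093

j₁+j₂−J=1  J+j₁−j₂=4  J−j₁+j₂=1  j₁+j₂+J+1=7
(j₁±m₁, j₂±m₂, J±M) = (4,1,1,1,4,1)
P² = 576/35
sum k=0..1:
  [0] +1/6 = 1/6
  [1] −1/24 = -1/24
S = 1/8
C² = P²·S² = 9/35 ; C = +0.507093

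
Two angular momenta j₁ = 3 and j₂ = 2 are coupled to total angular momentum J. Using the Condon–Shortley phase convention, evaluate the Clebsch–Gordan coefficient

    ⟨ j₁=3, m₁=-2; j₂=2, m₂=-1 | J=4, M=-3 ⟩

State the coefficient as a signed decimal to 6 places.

-0.223607  (= −√(1/20))

√[9·1!5!3!/10! · 1!5!1!3!1!7!] = √(6480)
  +(−1)^0/∏(0,1,5,1,0,2)! = 1/240  (running 1/240)
  +(−1)^1/∏(1,0,4,0,1,3)! = -1/144  (running -1/360)
⟨..|..⟩ = √(6480)·(-1/360) = -0.223607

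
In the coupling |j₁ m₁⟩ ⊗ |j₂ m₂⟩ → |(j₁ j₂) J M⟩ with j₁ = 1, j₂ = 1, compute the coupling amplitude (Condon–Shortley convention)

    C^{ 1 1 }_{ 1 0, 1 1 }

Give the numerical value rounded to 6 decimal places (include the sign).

−√(1/2) ≈ -0.707107

j₁+j₂−J=1  J+j₁−j₂=1  J−j₁+j₂=1  j₁+j₂+J+1=4
(j₁±m₁, j₂±m₂, J±M) = (1,1,2,0,2,0)
P² = 1/2
sum k=1..1:
  [1] −1/1 = -1
S = -1
C² = P²·S² = 1/2 ; C = -0.707107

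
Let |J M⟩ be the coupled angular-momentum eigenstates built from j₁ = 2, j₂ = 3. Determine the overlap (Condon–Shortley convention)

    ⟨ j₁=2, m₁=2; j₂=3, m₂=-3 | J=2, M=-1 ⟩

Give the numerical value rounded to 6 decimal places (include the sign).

triangle: 3!*1!*3!/8! = 36/40320
(j±m)!: 4!*0!*0!*6!*1!*3! = 103680
prefactor² = (2J+1)*Δ*N² = 3240/7
  k=0: +1/(0!*3!*0!*0!*1!*3!) = 1/36
Σ = 1/36  ⇒  CG² = 3240/7*1/36² = 5/14
CG = +√(5/14) = +0.597614

+√(5/14) = +0.597614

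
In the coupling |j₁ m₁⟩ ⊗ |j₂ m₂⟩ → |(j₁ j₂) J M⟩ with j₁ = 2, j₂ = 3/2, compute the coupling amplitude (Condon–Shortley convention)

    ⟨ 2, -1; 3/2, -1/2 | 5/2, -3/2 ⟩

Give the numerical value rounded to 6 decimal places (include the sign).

−√(1/35) = -0.169031

√[6·1!3!2!/7! · 1!3!1!2!1!4!] = √(144/35)
  +(−1)^0/∏(0,1,3,1,0,1)! = 1/6  (running 1/6)
  +(−1)^1/∏(1,0,2,0,1,2)! = -1/4  (running -1/12)
⟨..|..⟩ = √(144/35)·(-1/12) = -0.169031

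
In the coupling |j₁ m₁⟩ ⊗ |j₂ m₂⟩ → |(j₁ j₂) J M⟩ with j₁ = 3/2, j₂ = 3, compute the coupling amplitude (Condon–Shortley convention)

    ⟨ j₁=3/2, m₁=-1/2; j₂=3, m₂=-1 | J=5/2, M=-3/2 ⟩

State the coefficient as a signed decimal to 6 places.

triangle: 2!×1!×4!/8! = 48/40320
(j±m)!: 1!×2!×2!×4!×1!×4! = 2304
prefactor² = (2J+1)×Δ×N² = 576/35
  k=1: −1/(1!×1!×1!×1!×0!×3!) = -1/6
  k=2: +1/(2!×0!×0!×0!×1!×4!) = 1/48
Σ = -7/48  ⇒  CG² = 576/35×(-7/48)² = 7/20
CG = −√(7/20) = -0.591608

-0.591608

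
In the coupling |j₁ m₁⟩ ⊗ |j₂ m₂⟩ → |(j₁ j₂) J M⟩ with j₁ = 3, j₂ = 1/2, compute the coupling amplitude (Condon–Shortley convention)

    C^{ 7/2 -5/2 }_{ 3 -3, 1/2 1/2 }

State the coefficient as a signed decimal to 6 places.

+0.377964  (= +√(1/7))

triangle: 0!*6!*1!/8! = 720/40320
(j±m)!: 0!*6!*1!*0!*1!*6! = 518400
prefactor² = (2J+1)*Δ*N² = 518400/7
  k=0: +1/(0!*0!*6!*1!*0!*0!) = 1/720
Σ = 1/720  ⇒  CG² = 518400/7*1/720² = 1/7
CG = +√(1/7) = +0.377964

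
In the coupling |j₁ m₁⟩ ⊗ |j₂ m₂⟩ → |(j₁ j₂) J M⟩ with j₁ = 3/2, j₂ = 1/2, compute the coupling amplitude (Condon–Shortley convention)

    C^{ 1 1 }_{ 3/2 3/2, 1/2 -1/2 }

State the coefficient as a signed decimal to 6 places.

√[3·1!2!0!/4! · 3!0!0!1!2!0!] = √(3)
  +(−1)^0/∏(0,1,0,0,2,0)! = 1/2  (running 1/2)
⟨..|..⟩ = √(3)·(1/2) = +0.866025

+√(3/4) = +0.866025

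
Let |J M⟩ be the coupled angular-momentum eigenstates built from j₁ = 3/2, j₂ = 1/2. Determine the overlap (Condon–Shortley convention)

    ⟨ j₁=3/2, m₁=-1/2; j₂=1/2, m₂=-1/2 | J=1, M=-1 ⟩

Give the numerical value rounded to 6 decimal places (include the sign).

√[3·1!2!0!/4! · 1!2!0!1!0!2!] = √(1)
  +(−1)^0/∏(0,1,2,0,0,0)! = 1/2  (running 1/2)
⟨..|..⟩ = √(1)·(1/2) = +0.500000

+0.500000  (= +√(1/4))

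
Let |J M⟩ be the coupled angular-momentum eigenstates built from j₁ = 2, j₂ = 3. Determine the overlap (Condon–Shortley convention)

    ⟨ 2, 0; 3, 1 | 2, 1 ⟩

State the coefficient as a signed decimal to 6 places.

√[5·3!1!3!/8! · 2!2!4!2!3!1!] = √(36/7)
  +(−1)^1/∏(1,2,1,3,0,0)! = -1/12  (running -1/12)
  +(−1)^2/∏(2,1,0,2,1,1)! = 1/4  (running 1/6)
⟨..|..⟩ = √(36/7)·(1/6) = +0.377964

+0.377964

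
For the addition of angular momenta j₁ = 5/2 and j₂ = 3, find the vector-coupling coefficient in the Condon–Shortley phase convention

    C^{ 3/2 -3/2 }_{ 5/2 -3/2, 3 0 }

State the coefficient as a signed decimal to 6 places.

j₁+j₂−J=4  J+j₁−j₂=1  J−j₁+j₂=2  j₁+j₂+J+1=8
(j₁±m₁, j₂±m₂, J±M) = (1,4,3,3,0,3)
P² = 864/35
sum k=3..3:
  [3] −1/12 = -1/12
S = -1/12
C² = P²·S² = 6/35 ; C = -0.414039

−√(6/35) ≈ -0.414039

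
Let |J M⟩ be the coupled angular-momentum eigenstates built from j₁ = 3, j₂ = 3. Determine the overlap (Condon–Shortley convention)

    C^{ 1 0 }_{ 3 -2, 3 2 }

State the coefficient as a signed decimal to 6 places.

+0.377964

j₁+j₂−J=5  J+j₁−j₂=1  J−j₁+j₂=1  j₁+j₂+J+1=8
(j₁±m₁, j₂±m₂, J±M) = (1,5,5,1,1,1)
P² = 900/7
sum k=4..5:
  [4] +1/24 = 1/24
  [5] −1/120 = -1/120
S = 1/30
C² = P²·S² = 1/7 ; C = +0.377964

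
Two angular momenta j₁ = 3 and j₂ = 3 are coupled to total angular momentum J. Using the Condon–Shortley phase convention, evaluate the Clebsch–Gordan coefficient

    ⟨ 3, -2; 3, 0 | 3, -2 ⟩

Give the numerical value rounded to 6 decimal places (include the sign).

triangle: 3!*3!*3!/10! = 216/3628800
(j±m)!: 1!*5!*3!*3!*1!*5! = 518400
prefactor² = (2J+1)*Δ*N² = 216
  k=2: +1/(2!*1!*3!*1!*0!*2!) = 1/24
  k=3: −1/(3!*0!*2!*0!*1!*3!) = -1/72
Σ = 1/36  ⇒  CG² = 216*1/36² = 1/6
CG = +√(1/6) = +0.408248

+0.408248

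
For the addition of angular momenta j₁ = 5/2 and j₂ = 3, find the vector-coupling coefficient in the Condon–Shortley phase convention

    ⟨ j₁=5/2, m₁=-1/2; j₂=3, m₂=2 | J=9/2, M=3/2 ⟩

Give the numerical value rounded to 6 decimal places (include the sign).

-0.604815  (= −√(169/462))

j₁+j₂−J=1  J+j₁−j₂=4  J−j₁+j₂=5  j₁+j₂+J+1=11
(j₁±m₁, j₂±m₂, J±M) = (2,3,5,1,6,3)
P² = 345600/77
sum k=0..1:
  [0] +1/720 = 1/720
  [1] −1/96 = -1/96
S = -13/1440
C² = P²·S² = 169/462 ; C = -0.604815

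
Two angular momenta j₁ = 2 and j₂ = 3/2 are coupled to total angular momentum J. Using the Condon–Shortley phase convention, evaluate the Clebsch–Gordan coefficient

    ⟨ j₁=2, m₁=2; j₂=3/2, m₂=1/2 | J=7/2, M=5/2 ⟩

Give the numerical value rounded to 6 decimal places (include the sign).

+√(3/7) ≈ +0.654654

triangle: 0!·4!·3!/8! = 144/40320
(j±m)!: 4!·0!·2!·1!·6!·1! = 34560
prefactor² = (2J+1)·Δ·N² = 6912/7
  k=0: +1/(0!·0!·0!·2!·4!·1!) = 1/48
Σ = 1/48  ⇒  CG² = 6912/7·1/48² = 3/7
CG = +√(3/7) = +0.654654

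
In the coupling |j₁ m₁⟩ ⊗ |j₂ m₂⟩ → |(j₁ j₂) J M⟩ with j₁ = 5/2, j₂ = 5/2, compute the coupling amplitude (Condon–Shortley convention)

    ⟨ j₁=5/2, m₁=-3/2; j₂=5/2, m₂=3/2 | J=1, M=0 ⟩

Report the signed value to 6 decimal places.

−√(9/70) = -0.358569

j₁+j₂−J=4  J+j₁−j₂=1  J−j₁+j₂=1  j₁+j₂+J+1=7
(j₁±m₁, j₂±m₂, J±M) = (1,4,4,1,1,1)
P² = 288/35
sum k=3..4:
  [3] −1/6 = -1/6
  [4] +1/24 = 1/24
S = -1/8
C² = P²·S² = 9/70 ; C = -0.358569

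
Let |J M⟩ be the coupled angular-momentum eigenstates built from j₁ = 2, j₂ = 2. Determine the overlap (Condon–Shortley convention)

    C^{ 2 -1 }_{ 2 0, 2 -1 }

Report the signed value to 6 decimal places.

−√(1/14) ≈ -0.267261

triangle: 2!×2!×2!/7! = 8/5040
(j±m)!: 2!×2!×1!×3!×1!×3! = 144
prefactor² = (2J+1)×Δ×N² = 8/7
  k=0: +1/(0!×2!×2!×1!×0!×1!) = 1/4
  k=1: −1/(1!×1!×1!×0!×1!×2!) = -1/2
Σ = -1/4  ⇒  CG² = 8/7×(-1/4)² = 1/14
CG = −√(1/14) = -0.267261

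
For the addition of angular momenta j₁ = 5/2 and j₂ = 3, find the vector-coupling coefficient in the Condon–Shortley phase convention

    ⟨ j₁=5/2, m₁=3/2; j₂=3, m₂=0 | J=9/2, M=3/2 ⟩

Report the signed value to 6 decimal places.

+0.540562  (= +√(45/154))

j₁+j₂−J=1  J+j₁−j₂=4  J−j₁+j₂=5  j₁+j₂+J+1=11
(j₁±m₁, j₂±m₂, J±M) = (4,1,3,3,6,3)
P² = 207360/77
sum k=0..1:
  [0] +1/72 = 1/72
  [1] −1/288 = -1/288
S = 1/96
C² = P²·S² = 45/154 ; C = +0.540562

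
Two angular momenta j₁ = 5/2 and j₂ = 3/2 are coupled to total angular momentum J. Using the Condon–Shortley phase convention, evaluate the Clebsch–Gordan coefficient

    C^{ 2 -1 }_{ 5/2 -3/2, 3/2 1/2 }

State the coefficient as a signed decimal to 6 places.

√[5·2!3!1!/7! · 1!4!2!1!1!3!] = √(24/7)
  +(−1)^1/∏(1,1,3,1,0,0)! = -1/6  (running -1/6)
  +(−1)^2/∏(2,0,2,0,1,1)! = 1/4  (running 1/12)
⟨..|..⟩ = √(24/7)·(1/12) = +0.154303

+0.154303  (= +√(1/42))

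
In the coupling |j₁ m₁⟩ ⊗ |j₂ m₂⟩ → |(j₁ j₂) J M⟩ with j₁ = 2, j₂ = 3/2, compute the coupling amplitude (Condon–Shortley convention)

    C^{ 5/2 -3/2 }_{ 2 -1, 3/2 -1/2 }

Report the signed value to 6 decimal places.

triangle: 1!·3!·2!/7! = 12/5040
(j±m)!: 1!·3!·1!·2!·1!·4! = 288
prefactor² = (2J+1)·Δ·N² = 144/35
  k=0: +1/(0!·1!·3!·1!·0!·1!) = 1/6
  k=1: −1/(1!·0!·2!·0!·1!·2!) = -1/4
Σ = -1/12  ⇒  CG² = 144/35·(-1/12)² = 1/35
CG = −√(1/35) = -0.169031

−√(1/35) = -0.169031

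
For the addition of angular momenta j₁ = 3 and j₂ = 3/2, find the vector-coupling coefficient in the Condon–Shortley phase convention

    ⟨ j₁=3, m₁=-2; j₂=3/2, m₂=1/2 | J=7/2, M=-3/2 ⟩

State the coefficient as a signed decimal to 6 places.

triangle: 1!*5!*2!/9! = 240/362880
(j±m)!: 1!*5!*2!*1!*2!*5! = 57600
prefactor² = (2J+1)*Δ*N² = 6400/21
  k=0: +1/(0!*1!*5!*2!*0!*0!) = 1/240
  k=1: −1/(1!*0!*4!*1!*1!*1!) = -1/24
Σ = -3/80  ⇒  CG² = 6400/21*(-3/80)² = 3/7
CG = −√(3/7) = -0.654654

−√(3/7) = -0.654654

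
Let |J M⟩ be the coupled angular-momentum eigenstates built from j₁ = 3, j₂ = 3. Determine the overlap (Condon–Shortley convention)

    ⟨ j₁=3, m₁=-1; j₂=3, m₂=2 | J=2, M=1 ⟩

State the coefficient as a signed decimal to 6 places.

√[5·4!2!2!/9! · 2!4!5!1!3!1!] = √(320/7)
  +(−1)^3/∏(3,1,1,2,1,0)! = -1/12  (running -1/12)
  +(−1)^4/∏(4,0,0,1,2,1)! = 1/48  (running -1/16)
⟨..|..⟩ = √(320/7)·(-1/16) = -0.422577

−√(5/28) = -0.422577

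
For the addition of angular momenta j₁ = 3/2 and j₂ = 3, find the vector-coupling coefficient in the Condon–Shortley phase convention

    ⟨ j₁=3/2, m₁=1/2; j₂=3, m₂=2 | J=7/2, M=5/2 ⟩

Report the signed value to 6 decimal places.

triangle: 1!×2!×5!/9! = 240/362880
(j±m)!: 2!×1!×5!×1!×6!×1! = 172800
prefactor² = (2J+1)×Δ×N² = 6400/7
  k=0: +1/(0!×1!×1!×5!×1!×0!) = 1/120
  k=1: −1/(1!×0!×0!×4!×2!×1!) = -1/48
Σ = -1/80  ⇒  CG² = 6400/7×(-1/80)² = 1/7
CG = −√(1/7) = -0.377964

-0.377964  (= −√(1/7))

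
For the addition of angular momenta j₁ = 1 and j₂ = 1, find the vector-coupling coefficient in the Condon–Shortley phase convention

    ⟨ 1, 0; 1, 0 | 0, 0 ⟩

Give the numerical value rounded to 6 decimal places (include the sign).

j₁+j₂−J=2  J+j₁−j₂=0  J−j₁+j₂=0  j₁+j₂+J+1=3
(j₁±m₁, j₂±m₂, J±M) = (1,1,1,1,0,0)
P² = 1/3
sum k=1..1:
  [1] −1/1 = -1
S = -1
C² = P²·S² = 1/3 ; C = -0.577350

-0.577350  (= −√(1/3))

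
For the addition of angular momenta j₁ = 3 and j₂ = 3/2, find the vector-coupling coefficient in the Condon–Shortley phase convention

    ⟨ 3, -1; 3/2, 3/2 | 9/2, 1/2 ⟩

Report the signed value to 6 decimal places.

√[10·0!6!3!/10! · 2!4!3!0!5!4!] = √(69120/7)
  +(−1)^0/∏(0,0,4,3,2,0)! = 1/288  (running 1/288)
⟨..|..⟩ = √(69120/7)·(1/288) = +0.345033

+√(5/42) = +0.345033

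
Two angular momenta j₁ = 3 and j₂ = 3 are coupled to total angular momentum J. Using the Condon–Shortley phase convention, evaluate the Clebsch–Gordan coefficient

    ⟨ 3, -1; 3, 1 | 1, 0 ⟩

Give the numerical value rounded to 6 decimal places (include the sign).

−√(1/28) = -0.188982

√[3·5!1!1!/8! · 2!4!4!2!1!1!] = √(144/7)
  +(−1)^3/∏(3,2,1,1,0,0)! = -1/12  (running -1/12)
  +(−1)^4/∏(4,1,0,0,1,1)! = 1/24  (running -1/24)
⟨..|..⟩ = √(144/7)·(-1/24) = -0.188982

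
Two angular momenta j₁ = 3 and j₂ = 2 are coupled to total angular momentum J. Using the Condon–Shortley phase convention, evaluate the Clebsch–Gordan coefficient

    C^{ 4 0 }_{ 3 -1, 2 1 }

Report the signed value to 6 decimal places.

j₁+j₂−J=1  J+j₁−j₂=5  J−j₁+j₂=3  j₁+j₂+J+1=10
(j₁±m₁, j₂±m₂, J±M) = (2,4,3,1,4,4)
P² = 10368/35
sum k=0..1:
  [0] +1/144 = 1/144
  [1] −1/24 = -1/24
S = -5/144
C² = P²·S² = 5/14 ; C = -0.597614

-0.597614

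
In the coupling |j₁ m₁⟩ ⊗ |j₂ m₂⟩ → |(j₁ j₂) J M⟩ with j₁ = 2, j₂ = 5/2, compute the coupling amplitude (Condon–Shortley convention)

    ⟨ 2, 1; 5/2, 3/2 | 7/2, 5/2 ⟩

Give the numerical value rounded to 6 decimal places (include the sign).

−√(1/63) ≈ -0.125988

j₁+j₂−J=1  J+j₁−j₂=3  J−j₁+j₂=4  j₁+j₂+J+1=9
(j₁±m₁, j₂±m₂, J±M) = (3,1,4,1,6,1)
P² = 2304/7
sum k=0..1:
  [0] +1/48 = 1/48
  [1] −1/36 = -1/36
S = -1/144
C² = P²·S² = 1/63 ; C = -0.125988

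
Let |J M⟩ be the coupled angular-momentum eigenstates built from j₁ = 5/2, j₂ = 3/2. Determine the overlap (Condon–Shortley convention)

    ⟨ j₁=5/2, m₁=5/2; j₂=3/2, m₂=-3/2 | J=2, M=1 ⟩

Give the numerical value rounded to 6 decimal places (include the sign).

+√(5/14) ≈ +0.597614

triangle: 2!×3!×1!/7! = 12/5040
(j±m)!: 5!×0!×0!×3!×3!×1! = 4320
prefactor² = (2J+1)×Δ×N² = 360/7
  k=0: +1/(0!×2!×0!×0!×3!×1!) = 1/12
Σ = 1/12  ⇒  CG² = 360/7×1/12² = 5/14
CG = +√(5/14) = +0.597614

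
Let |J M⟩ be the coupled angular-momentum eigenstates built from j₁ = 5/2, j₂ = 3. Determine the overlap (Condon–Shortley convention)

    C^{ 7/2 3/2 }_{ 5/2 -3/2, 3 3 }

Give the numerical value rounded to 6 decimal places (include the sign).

triangle: 2!*3!*4!/10! = 288/3628800
(j±m)!: 1!*4!*6!*0!*5!*2! = 4147200
prefactor² = (2J+1)*Δ*N² = 18432/7
  k=2: +1/(2!*0!*2!*4!*1!*0!) = 1/96
Σ = 1/96  ⇒  CG² = 18432/7*1/96² = 2/7
CG = +√(2/7) = +0.534522

+0.534522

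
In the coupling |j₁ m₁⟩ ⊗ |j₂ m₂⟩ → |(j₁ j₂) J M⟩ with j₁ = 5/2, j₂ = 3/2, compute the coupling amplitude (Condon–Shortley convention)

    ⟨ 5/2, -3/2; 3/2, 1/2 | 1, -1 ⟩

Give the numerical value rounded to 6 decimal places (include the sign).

√[3·3!2!0!/6! · 1!4!2!1!0!2!] = √(24/5)
  +(−1)^2/∏(2,1,2,0,0,0)! = 1/4  (running 1/4)
⟨..|..⟩ = √(24/5)·(1/4) = +0.547723

+0.547723  (= +√(3/10))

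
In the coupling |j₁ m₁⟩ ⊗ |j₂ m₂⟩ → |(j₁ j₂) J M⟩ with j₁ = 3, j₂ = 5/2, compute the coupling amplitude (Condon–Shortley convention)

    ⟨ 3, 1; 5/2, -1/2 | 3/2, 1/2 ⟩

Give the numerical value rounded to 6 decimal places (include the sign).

-0.097590

j₁+j₂−J=4  J+j₁−j₂=2  J−j₁+j₂=1  j₁+j₂+J+1=8
(j₁±m₁, j₂±m₂, J±M) = (4,2,2,3,2,1)
P² = 192/35
sum k=1..2:
  [1] −1/6 = -1/6
  [2] +1/8 = 1/8
S = -1/24
C² = P²·S² = 1/105 ; C = -0.097590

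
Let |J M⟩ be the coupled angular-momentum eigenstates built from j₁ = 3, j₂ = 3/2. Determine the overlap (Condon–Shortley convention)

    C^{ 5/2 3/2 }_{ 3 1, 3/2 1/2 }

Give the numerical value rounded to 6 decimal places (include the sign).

j₁+j₂−J=2  J+j₁−j₂=4  J−j₁+j₂=1  j₁+j₂+J+1=8
(j₁±m₁, j₂±m₂, J±M) = (4,2,2,1,4,1)
P² = 576/35
sum k=1..2:
  [1] −1/6 = -1/6
  [2] +1/48 = 1/48
S = -7/48
C² = P²·S² = 7/20 ; C = -0.591608

−√(7/20) = -0.591608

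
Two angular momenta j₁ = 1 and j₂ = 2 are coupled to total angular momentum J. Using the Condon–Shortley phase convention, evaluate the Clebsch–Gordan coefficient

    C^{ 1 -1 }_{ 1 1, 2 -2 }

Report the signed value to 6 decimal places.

+√(3/5) = +0.774597

√[3·2!0!2!/5! · 2!0!0!4!0!2!] = √(48/5)
  +(−1)^0/∏(0,2,0,0,0,2)! = 1/4  (running 1/4)
⟨..|..⟩ = √(48/5)·(1/4) = +0.774597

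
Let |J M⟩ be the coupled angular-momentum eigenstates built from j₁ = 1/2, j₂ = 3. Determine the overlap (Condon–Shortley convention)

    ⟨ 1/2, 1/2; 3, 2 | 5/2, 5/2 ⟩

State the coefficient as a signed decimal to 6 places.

√[6·1!0!5!/7! · 1!0!5!1!5!0!] = √(14400/7)
  +(−1)^0/∏(0,1,0,5,0,0)! = 1/120  (running 1/120)
⟨..|..⟩ = √(14400/7)·(1/120) = +0.377964

+√(1/7) ≈ +0.377964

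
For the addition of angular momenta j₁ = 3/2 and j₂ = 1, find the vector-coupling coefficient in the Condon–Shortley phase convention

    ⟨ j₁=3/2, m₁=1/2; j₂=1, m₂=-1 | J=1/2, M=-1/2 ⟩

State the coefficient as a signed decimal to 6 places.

+0.408248

triangle: 2!·1!·0!/4! = 2/24
(j±m)!: 2!·1!·0!·2!·0!·1! = 4
prefactor² = (2J+1)·Δ·N² = 2/3
  k=0: +1/(0!·2!·1!·0!·0!·0!) = 1/2
Σ = 1/2  ⇒  CG² = 2/3·1/2² = 1/6
CG = +√(1/6) = +0.408248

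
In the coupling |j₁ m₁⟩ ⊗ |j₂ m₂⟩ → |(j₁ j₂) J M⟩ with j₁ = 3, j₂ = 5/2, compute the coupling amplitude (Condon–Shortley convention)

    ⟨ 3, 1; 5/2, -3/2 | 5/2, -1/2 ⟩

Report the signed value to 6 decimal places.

j₁+j₂−J=3  J+j₁−j₂=3  J−j₁+j₂=2  j₁+j₂+J+1=9
(j₁±m₁, j₂±m₂, J±M) = (4,2,1,4,2,3)
P² = 576/35
sum k=0..1:
  [0] +1/12 = 1/12
  [1] −1/8 = -1/8
S = -1/24
C² = P²·S² = 1/35 ; C = -0.169031

−√(1/35) = -0.169031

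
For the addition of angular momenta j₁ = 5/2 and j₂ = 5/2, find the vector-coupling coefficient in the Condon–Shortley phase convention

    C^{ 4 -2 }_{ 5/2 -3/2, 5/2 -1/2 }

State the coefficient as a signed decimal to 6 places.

√[9·1!4!4!/10! · 1!4!2!3!2!6!] = √(20736/35)
  +(−1)^0/∏(0,1,4,2,0,2)! = 1/96  (running 1/96)
  +(−1)^1/∏(1,0,3,1,1,3)! = -1/36  (running -5/288)
⟨..|..⟩ = √(20736/35)·(-5/288) = -0.422577

−√(5/28) ≈ -0.422577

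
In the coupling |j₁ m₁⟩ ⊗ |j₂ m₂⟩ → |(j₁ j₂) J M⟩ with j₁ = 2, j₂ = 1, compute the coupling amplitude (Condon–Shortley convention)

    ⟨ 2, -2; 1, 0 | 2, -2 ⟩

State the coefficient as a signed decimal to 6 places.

triangle: 1!*3!*1!/6! = 6/720
(j±m)!: 0!*4!*1!*1!*0!*4! = 576
prefactor² = (2J+1)*Δ*N² = 24
  k=1: −1/(1!*0!*3!*0!*0!*1!) = -1/6
Σ = -1/6  ⇒  CG² = 24*(-1/6)² = 2/3
CG = −√(2/3) = -0.816497

−√(2/3) = -0.816497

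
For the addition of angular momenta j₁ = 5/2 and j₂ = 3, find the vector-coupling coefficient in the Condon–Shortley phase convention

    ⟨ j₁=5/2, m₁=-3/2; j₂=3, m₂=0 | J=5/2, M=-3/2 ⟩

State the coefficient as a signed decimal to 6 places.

+√(7/30) ≈ +0.483046

√[6·3!2!3!/9! · 1!4!3!3!1!4!] = √(864/35)
  +(−1)^2/∏(2,1,2,1,0,2)! = 1/8  (running 1/8)
  +(−1)^3/∏(3,0,1,0,1,3)! = -1/36  (running 7/72)
⟨..|..⟩ = √(864/35)·(7/72) = +0.483046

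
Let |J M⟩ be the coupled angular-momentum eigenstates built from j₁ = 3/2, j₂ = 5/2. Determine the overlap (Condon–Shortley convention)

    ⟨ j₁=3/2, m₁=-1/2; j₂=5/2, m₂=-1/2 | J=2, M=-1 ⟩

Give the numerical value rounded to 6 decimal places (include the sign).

√[5·2!1!3!/7! · 1!2!2!3!1!3!] = √(12/7)
  +(−1)^1/∏(1,1,1,1,0,2)! = -1/2  (running -1/2)
  +(−1)^2/∏(2,0,0,0,1,3)! = 1/12  (running -5/12)
⟨..|..⟩ = √(12/7)·(-5/12) = -0.545545

-0.545545  (= −√(25/84))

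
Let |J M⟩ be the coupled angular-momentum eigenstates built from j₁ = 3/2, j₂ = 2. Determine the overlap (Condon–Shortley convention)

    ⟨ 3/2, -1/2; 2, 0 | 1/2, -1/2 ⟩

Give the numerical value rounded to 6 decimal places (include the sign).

+√(1/5) = +0.447214

j₁+j₂−J=3  J+j₁−j₂=0  J−j₁+j₂=1  j₁+j₂+J+1=5
(j₁±m₁, j₂±m₂, J±M) = (1,2,2,2,0,1)
P² = 4/5
sum k=2..2:
  [2] +1/2 = 1/2
S = 1/2
C² = P²·S² = 1/5 ; C = +0.447214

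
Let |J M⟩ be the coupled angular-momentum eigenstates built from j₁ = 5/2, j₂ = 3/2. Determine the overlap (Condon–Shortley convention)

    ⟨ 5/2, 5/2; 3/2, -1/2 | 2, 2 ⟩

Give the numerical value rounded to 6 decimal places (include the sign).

j₁+j₂−J=2  J+j₁−j₂=3  J−j₁+j₂=1  j₁+j₂+J+1=7
(j₁±m₁, j₂±m₂, J±M) = (5,0,1,2,4,0)
P² = 480/7
sum k=0..0:
  [0] +1/12 = 1/12
S = 1/12
C² = P²·S² = 10/21 ; C = +0.690066

+0.690066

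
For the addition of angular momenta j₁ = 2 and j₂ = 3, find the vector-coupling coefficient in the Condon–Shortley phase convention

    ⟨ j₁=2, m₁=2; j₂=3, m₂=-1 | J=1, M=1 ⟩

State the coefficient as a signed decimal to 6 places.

+√(1/35) ≈ +0.169031

√[3·4!0!2!/7! · 4!0!2!4!2!0!] = √(2304/35)
  +(−1)^0/∏(0,4,0,2,0,0)! = 1/48  (running 1/48)
⟨..|..⟩ = √(2304/35)·(1/48) = +0.169031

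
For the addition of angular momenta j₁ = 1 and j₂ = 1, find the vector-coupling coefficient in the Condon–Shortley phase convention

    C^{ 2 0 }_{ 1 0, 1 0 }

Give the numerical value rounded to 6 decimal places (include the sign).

j₁+j₂−J=0  J+j₁−j₂=2  J−j₁+j₂=2  j₁+j₂+J+1=5
(j₁±m₁, j₂±m₂, J±M) = (1,1,1,1,2,2)
P² = 2/3
sum k=0..0:
  [0] +1/1 = 1
S = 1
C² = P²·S² = 2/3 ; C = +0.816497

+0.816497  (= +√(2/3))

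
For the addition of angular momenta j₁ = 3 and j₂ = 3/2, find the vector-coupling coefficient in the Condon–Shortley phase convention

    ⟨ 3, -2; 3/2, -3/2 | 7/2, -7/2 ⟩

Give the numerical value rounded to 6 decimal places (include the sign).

+0.577350  (= +√(1/3))

j₁+j₂−J=1  J+j₁−j₂=5  J−j₁+j₂=2  j₁+j₂+J+1=9
(j₁±m₁, j₂±m₂, J±M) = (1,5,0,3,0,7)
P² = 19200
sum k=0..0:
  [0] +1/240 = 1/240
S = 1/240
C² = P²·S² = 1/3 ; C = +0.577350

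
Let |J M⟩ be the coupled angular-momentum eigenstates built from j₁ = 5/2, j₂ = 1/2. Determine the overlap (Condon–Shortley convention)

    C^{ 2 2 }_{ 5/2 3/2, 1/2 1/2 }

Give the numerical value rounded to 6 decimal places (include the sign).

-0.408248  (= −√(1/6))

√[5·1!4!0!/6! · 4!1!1!0!4!0!] = √(96)
  +(−1)^1/∏(1,0,0,0,4,0)! = -1/24  (running -1/24)
⟨..|..⟩ = √(96)·(-1/24) = -0.408248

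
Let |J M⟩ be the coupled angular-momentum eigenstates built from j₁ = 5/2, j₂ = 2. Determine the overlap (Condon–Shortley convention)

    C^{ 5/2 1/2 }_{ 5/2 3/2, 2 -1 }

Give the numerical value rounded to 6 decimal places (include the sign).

triangle: 2!·3!·2!/8! = 24/40320
(j±m)!: 4!·1!·1!·3!·3!·2! = 1728
prefactor² = (2J+1)·Δ·N² = 216/35
  k=0: +1/(0!·2!·1!·1!·2!·1!) = 1/4
  k=1: −1/(1!·1!·0!·0!·3!·2!) = -1/12
Σ = 1/6  ⇒  CG² = 216/35·1/6² = 6/35
CG = +√(6/35) = +0.414039

+√(6/35) ≈ +0.414039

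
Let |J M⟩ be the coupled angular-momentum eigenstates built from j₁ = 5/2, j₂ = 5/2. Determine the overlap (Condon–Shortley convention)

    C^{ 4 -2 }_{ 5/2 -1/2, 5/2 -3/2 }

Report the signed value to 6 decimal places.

√[9·1!4!4!/10! · 2!3!1!4!2!6!] = √(20736/35)
  +(−1)^0/∏(0,1,3,1,1,3)! = 1/36  (running 1/36)
  +(−1)^1/∏(1,0,2,0,2,4)! = -1/96  (running 5/288)
⟨..|..⟩ = √(20736/35)·(5/288) = +0.422577

+0.422577  (= +√(5/28))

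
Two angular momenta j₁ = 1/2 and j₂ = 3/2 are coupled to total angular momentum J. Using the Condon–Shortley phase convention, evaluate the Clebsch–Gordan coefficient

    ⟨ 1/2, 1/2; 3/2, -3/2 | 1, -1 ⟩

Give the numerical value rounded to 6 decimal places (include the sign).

+0.866025

√[3·1!0!2!/4! · 1!0!0!3!0!2!] = √(3)
  +(−1)^0/∏(0,1,0,0,0,2)! = 1/2  (running 1/2)
⟨..|..⟩ = √(3)·(1/2) = +0.866025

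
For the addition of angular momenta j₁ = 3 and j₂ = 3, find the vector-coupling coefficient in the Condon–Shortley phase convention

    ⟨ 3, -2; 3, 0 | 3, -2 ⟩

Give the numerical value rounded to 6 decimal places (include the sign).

+√(1/6) ≈ +0.408248

triangle: 3!*3!*3!/10! = 216/3628800
(j±m)!: 1!*5!*3!*3!*1!*5! = 518400
prefactor² = (2J+1)*Δ*N² = 216
  k=2: +1/(2!*1!*3!*1!*0!*2!) = 1/24
  k=3: −1/(3!*0!*2!*0!*1!*3!) = -1/72
Σ = 1/36  ⇒  CG² = 216*1/36² = 1/6
CG = +√(1/6) = +0.408248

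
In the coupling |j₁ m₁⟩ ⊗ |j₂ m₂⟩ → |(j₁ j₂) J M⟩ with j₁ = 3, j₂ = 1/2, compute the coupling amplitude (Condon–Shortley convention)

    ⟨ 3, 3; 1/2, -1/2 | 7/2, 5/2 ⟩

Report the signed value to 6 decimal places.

j₁+j₂−J=0  J+j₁−j₂=6  J−j₁+j₂=1  j₁+j₂+J+1=8
(j₁±m₁, j₂±m₂, J±M) = (6,0,0,1,6,1)
P² = 518400/7
sum k=0..0:
  [0] +1/720 = 1/720
S = 1/720
C² = P²·S² = 1/7 ; C = +0.377964

+0.377964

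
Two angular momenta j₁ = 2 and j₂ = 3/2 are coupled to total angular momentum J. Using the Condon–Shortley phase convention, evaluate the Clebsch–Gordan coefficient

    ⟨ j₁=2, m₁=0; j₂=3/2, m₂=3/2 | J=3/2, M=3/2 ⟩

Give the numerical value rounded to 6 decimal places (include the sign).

j₁+j₂−J=2  J+j₁−j₂=2  J−j₁+j₂=1  j₁+j₂+J+1=6
(j₁±m₁, j₂±m₂, J±M) = (2,2,3,0,3,0)
P² = 16/5
sum k=2..2:
  [2] +1/4 = 1/4
S = 1/4
C² = P²·S² = 1/5 ; C = +0.447214

+0.447214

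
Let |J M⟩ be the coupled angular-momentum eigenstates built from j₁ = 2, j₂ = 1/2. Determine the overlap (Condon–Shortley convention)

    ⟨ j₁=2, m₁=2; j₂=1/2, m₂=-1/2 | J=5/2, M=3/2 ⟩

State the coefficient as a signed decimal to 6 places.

triangle: 0!*4!*1!/6! = 24/720
(j±m)!: 4!*0!*0!*1!*4!*1! = 576
prefactor² = (2J+1)*Δ*N² = 576/5
  k=0: +1/(0!*0!*0!*0!*4!*1!) = 1/24
Σ = 1/24  ⇒  CG² = 576/5*1/24² = 1/5
CG = +√(1/5) = +0.447214

+√(1/5) ≈ +0.447214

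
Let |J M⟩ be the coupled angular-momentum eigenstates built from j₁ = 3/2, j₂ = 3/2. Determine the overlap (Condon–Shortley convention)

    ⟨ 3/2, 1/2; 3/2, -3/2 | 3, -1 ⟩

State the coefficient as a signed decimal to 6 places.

+0.447214  (= +√(1/5))

j₁+j₂−J=0  J+j₁−j₂=3  J−j₁+j₂=3  j₁+j₂+J+1=7
(j₁±m₁, j₂±m₂, J±M) = (2,1,0,3,2,4)
P² = 144/5
sum k=0..0:
  [0] +1/12 = 1/12
S = 1/12
C² = P²·S² = 1/5 ; C = +0.447214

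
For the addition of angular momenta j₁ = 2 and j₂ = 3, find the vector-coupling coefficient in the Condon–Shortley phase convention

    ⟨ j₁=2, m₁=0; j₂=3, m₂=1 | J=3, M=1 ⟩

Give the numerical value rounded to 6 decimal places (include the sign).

-0.387298

j₁+j₂−J=2  J+j₁−j₂=2  J−j₁+j₂=4  j₁+j₂+J+1=9
(j₁±m₁, j₂±m₂, J±M) = (2,2,4,2,4,2)
P² = 256/15
sum k=0..2:
  [0] +1/96 = 1/96
  [1] −1/6 = -1/6
  [2] +1/16 = 1/16
S = -3/32
C² = P²·S² = 3/20 ; C = -0.387298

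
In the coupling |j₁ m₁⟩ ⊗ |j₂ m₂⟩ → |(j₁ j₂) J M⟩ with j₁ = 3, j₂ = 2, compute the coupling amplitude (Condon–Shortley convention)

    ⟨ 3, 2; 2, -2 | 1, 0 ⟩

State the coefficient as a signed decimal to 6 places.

triangle: 4!·2!·0!/7! = 48/5040
(j±m)!: 5!·1!·0!·4!·1!·1! = 2880
prefactor² = (2J+1)·Δ·N² = 576/7
  k=0: +1/(0!·4!·1!·0!·1!·0!) = 1/24
Σ = 1/24  ⇒  CG² = 576/7·1/24² = 1/7
CG = +√(1/7) = +0.377964

+√(1/7) = +0.377964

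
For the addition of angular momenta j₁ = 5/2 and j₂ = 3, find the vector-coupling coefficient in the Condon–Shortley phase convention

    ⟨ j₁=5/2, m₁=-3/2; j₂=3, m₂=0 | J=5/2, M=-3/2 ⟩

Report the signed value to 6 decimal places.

+√(7/30) ≈ +0.483046

j₁+j₂−J=3  J+j₁−j₂=2  J−j₁+j₂=3  j₁+j₂+J+1=9
(j₁±m₁, j₂±m₂, J±M) = (1,4,3,3,1,4)
P² = 864/35
sum k=2..3:
  [2] +1/8 = 1/8
  [3] −1/36 = -1/36
S = 7/72
C² = P²·S² = 7/30 ; C = +0.483046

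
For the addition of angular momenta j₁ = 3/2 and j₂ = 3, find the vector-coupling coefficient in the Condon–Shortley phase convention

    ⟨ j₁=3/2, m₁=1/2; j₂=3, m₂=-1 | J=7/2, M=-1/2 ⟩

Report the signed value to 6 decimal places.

√[8·1!2!5!/9! · 2!1!2!4!3!4!] = √(512/7)
  +(−1)^0/∏(0,1,1,2,1,3)! = 1/12  (running 1/12)
  +(−1)^1/∏(1,0,0,1,2,4)! = -1/48  (running 1/16)
⟨..|..⟩ = √(512/7)·(1/16) = +0.534522

+√(2/7) = +0.534522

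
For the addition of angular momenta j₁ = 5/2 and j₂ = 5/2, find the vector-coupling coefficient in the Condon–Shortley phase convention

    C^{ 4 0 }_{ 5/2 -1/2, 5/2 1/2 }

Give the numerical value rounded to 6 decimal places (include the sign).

triangle: 1!×4!×4!/10! = 576/3628800
(j±m)!: 2!×3!×3!×2!×4!×4! = 82944
prefactor² = (2J+1)×Δ×N² = 20736/175
  k=0: +1/(0!×1!×3!×3!×1!×1!) = 1/36
  k=1: −1/(1!×0!×2!×2!×2!×2!) = -1/16
Σ = -5/144  ⇒  CG² = 20736/175×(-5/144)² = 1/7
CG = −√(1/7) = -0.377964

−√(1/7) ≈ -0.377964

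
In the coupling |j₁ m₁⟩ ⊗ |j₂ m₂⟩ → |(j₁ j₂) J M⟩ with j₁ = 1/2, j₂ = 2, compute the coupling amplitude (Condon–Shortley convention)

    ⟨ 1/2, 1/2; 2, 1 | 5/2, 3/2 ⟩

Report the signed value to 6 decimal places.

triangle: 0!×1!×4!/6! = 24/720
(j±m)!: 1!×0!×3!×1!×4!×1! = 144
prefactor² = (2J+1)×Δ×N² = 144/5
  k=0: +1/(0!×0!×0!×3!×1!×1!) = 1/6
Σ = 1/6  ⇒  CG² = 144/5×1/6² = 4/5
CG = +√(4/5) = +0.894427

+√(4/5) = +0.894427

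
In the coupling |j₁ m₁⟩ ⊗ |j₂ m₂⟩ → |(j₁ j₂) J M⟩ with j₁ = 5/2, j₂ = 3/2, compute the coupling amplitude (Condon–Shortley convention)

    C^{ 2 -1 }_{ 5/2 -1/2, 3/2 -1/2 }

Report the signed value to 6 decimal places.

triangle: 2!·3!·1!/7! = 12/5040
(j±m)!: 2!·3!·1!·2!·1!·3! = 144
prefactor² = (2J+1)·Δ·N² = 12/7
  k=0: +1/(0!·2!·3!·1!·0!·0!) = 1/12
  k=1: −1/(1!·1!·2!·0!·1!·1!) = -1/2
Σ = -5/12  ⇒  CG² = 12/7·(-5/12)² = 25/84
CG = −√(25/84) = -0.545545

-0.545545  (= −√(25/84))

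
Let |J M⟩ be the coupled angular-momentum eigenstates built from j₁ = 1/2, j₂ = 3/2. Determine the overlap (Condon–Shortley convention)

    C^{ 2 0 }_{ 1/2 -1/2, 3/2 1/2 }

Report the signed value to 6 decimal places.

+0.707107

j₁+j₂−J=0  J+j₁−j₂=1  J−j₁+j₂=3  j₁+j₂+J+1=5
(j₁±m₁, j₂±m₂, J±M) = (0,1,2,1,2,2)
P² = 2
sum k=0..0:
  [0] +1/2 = 1/2
S = 1/2
C² = P²·S² = 1/2 ; C = +0.707107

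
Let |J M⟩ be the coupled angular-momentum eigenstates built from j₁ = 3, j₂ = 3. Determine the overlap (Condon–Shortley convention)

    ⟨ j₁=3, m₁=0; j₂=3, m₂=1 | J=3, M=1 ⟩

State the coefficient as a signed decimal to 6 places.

j₁+j₂−J=3  J+j₁−j₂=3  J−j₁+j₂=3  j₁+j₂+J+1=10
(j₁±m₁, j₂±m₂, J±M) = (3,3,4,2,4,2)
P² = 864/25
sum k=1..3:
  [1] −1/24 = -1/24
  [2] +1/8 = 1/8
  [3] −1/72 = -1/72
S = 5/72
C² = P²·S² = 1/6 ; C = +0.408248

+0.408248  (= +√(1/6))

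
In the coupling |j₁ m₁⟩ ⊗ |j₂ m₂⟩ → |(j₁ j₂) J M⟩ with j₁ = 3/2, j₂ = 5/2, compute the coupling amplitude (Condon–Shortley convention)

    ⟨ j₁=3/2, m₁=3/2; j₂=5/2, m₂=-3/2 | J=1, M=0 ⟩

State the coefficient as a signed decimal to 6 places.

triangle: 3!*0!*2!/6! = 12/720
(j±m)!: 3!*0!*1!*4!*1!*1! = 144
prefactor² = (2J+1)*Δ*N² = 36/5
  k=0: +1/(0!*3!*0!*1!*0!*1!) = 1/6
Σ = 1/6  ⇒  CG² = 36/5*1/6² = 1/5
CG = +√(1/5) = +0.447214

+√(1/5) = +0.447214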